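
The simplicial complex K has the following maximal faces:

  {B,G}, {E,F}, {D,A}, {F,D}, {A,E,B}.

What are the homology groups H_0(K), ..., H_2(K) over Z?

H_0 ≅ Z,  H_1 ≅ Z,  H_2 = 0.

K has 6 vertices, 7 edges, 1 triangle.
rank ∂_0 = 0, rank ∂_1 = 5 ⇒ b_0 = 6 − 0 − 5 = 1; all invariant factors of ∂_1 are 1 so no torsion. So H_0 = Z.
rank ∂_1 = 5, rank ∂_2 = 1 ⇒ b_1 = 7 − 5 − 1 = 1; all invariant factors of ∂_2 are 1 so no torsion. So H_1 = Z.
rank ∂_2 = 1, rank ∂_3 = 0 ⇒ b_2 = 1 − 1 − 0 = 0. So H_2 = 0.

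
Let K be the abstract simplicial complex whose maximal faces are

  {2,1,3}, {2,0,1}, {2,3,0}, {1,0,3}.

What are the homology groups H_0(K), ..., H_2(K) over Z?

H_0 = Z,  H_1 = 0,  H_2 = Z.

Order the vertices as 0 < 1 < 2 < 3. Listing each simplex with vertices in this order, K has dimension 2 with simplices:

  0-simplices (4): [0], [1], [2], [3]
  1-simplices (6): [0,1], [0,2], [0,3], [1,2], [1,3], [2,3]
  2-simplices (4): [0,1,2], [0,1,3], [0,2,3], [1,2,3]

giving chain groups C_0 ≅ Z^4, C_1 ≅ Z^6, C_2 ≅ Z^4.

The boundary map ∂_1: C_1 → C_0 maps an edge to its endpoints' difference, ∂[p,q] = q − p. For instance
  ∂[1,2] = [2] − [1].
As a 4×6 matrix over Z this has rank 3, with invariant factors (1,1,1).

The boundary map ∂_2: C_2 → C_1 maps a triangle to the signed sum of its edges. For instance
  ∂[0,1,2] = [1,2] − [0,2] + [0,1],
  ∂[1,2,3] = [2,3] − [1,3] + [1,2].
The 6×4 boundary matrix has rank 3 and Smith normal form diag(1,1,1).

From H_k ≅ ker(∂_k) / im(∂_{k+1}) we obtain:

  H_0: rank C_0 − rank ∂_1 = 4 − 3 = 1, and the invariant factors of ∂_1 are all 1, so H_0 = Z.
  H_1: rank ker ∂_1 − rank ∂_2 = (6 − 3) − 3 = 0, and the invariant factors of ∂_2 are all 1, so H_1 = 0.
  H_2: rank ker ∂_2 − rank ∂_3 = (4 − 3) − 0 = 1, and there is no ∂_3, so H_2 = Z.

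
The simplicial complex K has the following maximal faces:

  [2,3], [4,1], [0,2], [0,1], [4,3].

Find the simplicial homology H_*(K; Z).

H_0 ≅ Z,  H_1 ≅ Z.

Take the total order 0 < 1 < 2 < 3 < 4 on the vertex set. Then K (dimension 1) consists of the simplices:

  0-simplices (5): [0], [1], [2], [3], [4]
  1-simplices (5): [0,1], [0,2], [1,4], [2,3], [3,4]

Hence C_0 ≅ Z^5, C_1 ≅ Z^5.

The boundary map ∂_1: C_1 → C_0 maps an edge to its endpoints' difference, ∂[p,q] = q − p. For instance
  ∂[3,4] = [4] − [3].
As a 5×5 matrix over Z this has rank 4, with invariant factors (1,1,1,1).

Reading off H_k = ker ∂_k / im ∂_{k+1}:

  H_0: rank C_0 − rank ∂_1 = 5 − 4 = 1, and the invariant factors of ∂_1 are all 1, so H_0 ≅ Z.
  H_1: rank ker ∂_1 − rank ∂_2 = (5 − 4) − 0 = 1, and there is no ∂_2, so H_1 ≅ Z.

(K is a triangulation of the circle S^1.)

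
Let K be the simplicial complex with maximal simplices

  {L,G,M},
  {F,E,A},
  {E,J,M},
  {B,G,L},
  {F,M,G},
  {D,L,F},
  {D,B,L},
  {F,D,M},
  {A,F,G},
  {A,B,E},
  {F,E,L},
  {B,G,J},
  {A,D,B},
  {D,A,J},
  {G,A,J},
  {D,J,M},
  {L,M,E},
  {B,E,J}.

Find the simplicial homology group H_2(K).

We work with the vertex ordering A < B < D < E < F < G < J < L < M. The simplices of K, each written with vertices in increasing order, are:

  0-simplices (9): A, B, D, E, F, G, J, L, M
  1-simplices (27): AB, AD, AE, AF, AG, AJ, BD, BE, BG, BJ, BL, DF, DJ, DL, DM, EF, EJ, EL, EM, FG, FL, FM, GJ, GL, GM, JM, LM
  2-simplices (18): ABD, ABE, ADJ, AEF, AFG, AGJ, BDL, BEJ, BGJ, BGL, DFL, DFM, DJM, EFL, EJM, ELM, FGM, GLM

so the chain groups are C_0 ≅ Z^9, C_1 ≅ Z^27, C_2 ≅ Z^18.

Boundary ∂_1: C_1 → C_0 is given by ∂[p,q] = [q] − [p].
This gives a 9×27 integer matrix of rank 8; reducing to Smith normal form yields diagonal entries (1,1,1,1,1,1,1,1).

∂_2: C_2 → C_1 sends each 2-simplex [p,q,r] to [q,r] − [p,r] + [p,q]. For instance
  ∂AEF = EF − AF + AE,
  ∂DFL = FL − DL + DF.
The 27×18 boundary matrix has rank 18 and Smith normal form diag(1,1,1,1,1,1,1,1,1,1,1,1,1,1,1,1,1,2).

From H_k ≅ ker(∂_k) / im(∂_{k+1}) we obtain:

  H_2: rank ker ∂_2 − rank ∂_3 = (18 − 18) − 0 = 0, and there is no ∂_3, so H_2 ≅ 0.

H_2 ≅ 0.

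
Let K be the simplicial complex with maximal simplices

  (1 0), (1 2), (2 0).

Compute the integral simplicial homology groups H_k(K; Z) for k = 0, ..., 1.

Fix the vertex order 0 < 1 < 2 and write every simplex with vertices in increasing order. Then dim K = 1 and the simplices of K are:

  0-simplices (3): [0], [1], [2]
  1-simplices (3): [0,1], [0,2], [1,2]

giving chain groups C_0 ≅ Z^3, C_1 ≅ Z^3.

The boundary map ∂_1: C_1 → C_0 sends each edge [p,q] (with p < q) to q − p. For instance
  ∂[1,2] = [2] − [1].
As a 3×3 matrix over Z this has rank 2, with invariant factors (1,1).

Computing H_k = (kernel of ∂_k) / (image of ∂_{k+1}):

  H_0: rank C_0 − rank ∂_1 = 3 − 2 = 1, and the invariant factors of ∂_1 are all 1, so H_0 = Z.
  H_1: rank ker ∂_1 − rank ∂_2 = (3 − 2) − 0 = 1, and there is no ∂_2, so H_1 = Z.

As a check, the Euler characteristic is 3 − 3 = 0, which agrees with 1 − 1 = 0.
(K is a triangulation of the circle S^1.)

H_0 = Z,  H_1 = Z.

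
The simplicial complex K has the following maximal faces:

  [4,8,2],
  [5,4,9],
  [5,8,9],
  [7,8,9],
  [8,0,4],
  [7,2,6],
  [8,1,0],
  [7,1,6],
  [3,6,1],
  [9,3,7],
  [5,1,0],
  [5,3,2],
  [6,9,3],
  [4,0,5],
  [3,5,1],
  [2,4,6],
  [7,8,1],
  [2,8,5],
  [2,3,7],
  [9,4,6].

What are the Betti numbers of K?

Fix the vertex order 0 < 1 < 2 < 3 < 4 < 5 < 6 < 7 < 8 < 9 and write every simplex with vertices in increasing order. Then dim K = 2 and the simplices of K are:

  0-simplices (10): [0], [1], [2], [3], [4], [5], [6], [7], [8], [9]
  1-simplices (30): (30 of them)
  2-simplices (20): (20 of them)

giving chain groups C_0 ≅ Z^10, C_1 ≅ Z^30, C_2 ≅ Z^20.

Boundary ∂_1: C_1 → C_0 is given by ∂[p,q] = [q] − [p]. For instance
  ∂[8,9] = [9] − [8].
As a 10×30 matrix over Z this has rank 9, with invariant factors (1,1,1,1,1,1,1,1,1).

Boundary ∂_2: C_2 → C_1 maps a triangle to the signed sum of its edges. For instance
  ∂[2,6,7] = [6,7] − [2,7] + [2,6],
  ∂[2,3,7] = [3,7] − [2,7] + [2,3].
This gives a 30×20 integer matrix of rank 20; reducing to Smith normal form yields diagonal entries (1,1,1,1,1,1,1,1,1,1,1,1,1,1,1,1,1,1,1,2).

Computing H_k = (kernel of ∂_k) / (image of ∂_{k+1}):

  H_0: rank C_0 − rank ∂_1 = 10 − 9 = 1, and the invariant factors of ∂_1 are all 1, so H_0 = Z.
  H_1: rank ker ∂_1 − rank ∂_2 = (30 − 9) − 20 = 1, and ∂_2 has invariant factor 2 > 1, so H_1 = Z ⊕ Z/2Z.
  H_2: rank ker ∂_2 − rank ∂_3 = (20 − 20) − 0 = 0, and there is no ∂_3, so H_2 = 0.

(K is a triangulation of the Klein bottle.)

Hence the Betti numbers are b_0 = 1, b_1 = 1, b_2 = 0.

b_0 = 1, b_1 = 1, b_2 = 0.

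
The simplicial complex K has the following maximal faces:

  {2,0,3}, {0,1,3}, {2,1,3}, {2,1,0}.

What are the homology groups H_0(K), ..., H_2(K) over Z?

Take the total order 0 < 1 < 2 < 3 on the vertex set. Then K (dimension 2) consists of the simplices:

  0-simplices (4): [0], [1], [2], [3]
  1-simplices (6): [0,1], [0,2], [0,3], [1,2], [1,3], [2,3]
  2-simplices (4): [0,1,2], [0,1,3], [0,2,3], [1,2,3]

giving chain groups C_0 ≅ Z^4, C_1 ≅ Z^6, C_2 ≅ Z^4.

Boundary ∂_1: C_1 → C_0 sends each edge [p,q] (with p < q) to q − p. For instance
  ∂[1,3] = [3] − [1].
The 4×6 boundary matrix has rank 3 and Smith normal form diag(1,1,1).

∂_2: C_2 → C_1 acts by ∂[p,q,r] = [q,r] − [p,r] + [p,q]. For instance
  ∂[0,1,2] = [1,2] − [0,2] + [0,1],
  ∂[1,2,3] = [2,3] − [1,3] + [1,2].
This gives a 6×4 integer matrix of rank 3; reducing to Smith normal form yields diagonal entries (1,1,1).

Reading off H_k = ker ∂_k / im ∂_{k+1}:

  H_0: rank C_0 − rank ∂_1 = 4 − 3 = 1, and the invariant factors of ∂_1 are all 1, so H_0 = Z.
  H_1: rank ker ∂_1 − rank ∂_2 = (6 − 3) − 3 = 0, and the invariant factors of ∂_2 are all 1, so H_1 = 0.
  H_2: rank ker ∂_2 − rank ∂_3 = (4 − 3) − 0 = 1, and there is no ∂_3, so H_2 = Z.

As a check, the Euler characteristic is 4 − 6 + 4 = 2, which agrees with 1 − 0 + 1 = 2.

H_0 = Z,  H_1 = 0,  H_2 = Z.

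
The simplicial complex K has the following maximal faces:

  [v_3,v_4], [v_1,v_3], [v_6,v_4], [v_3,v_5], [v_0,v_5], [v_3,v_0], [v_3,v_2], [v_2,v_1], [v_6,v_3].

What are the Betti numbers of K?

b_0 = 1, b_1 = 3.

Fix the vertex order v_0 < v_1 < v_2 < v_3 < v_4 < v_5 < v_6 and write every simplex with vertices in increasing order. Then dim K = 1 and the simplices of K are:

  0-simplices (7): [v_0], [v_1], [v_2], [v_3], [v_4], [v_5], [v_6]
  1-simplices (9): [v_0,v_3], [v_0,v_5], [v_1,v_2], [v_1,v_3], [v_2,v_3], [v_3,v_4], [v_3,v_5], [v_3,v_6], [v_4,v_6]

so the chain groups are C_0 ≅ Z^7, C_1 ≅ Z^9.

The boundary map ∂_1: C_1 → C_0 is given by ∂[p,q] = [q] − [p].
This gives a 7×9 integer matrix of rank 6; reducing to Smith normal form yields diagonal entries (1,1,1,1,1,1).

From H_k ≅ ker(∂_k) / im(∂_{k+1}) we obtain:

  H_0: rank C_0 − rank ∂_1 = 7 − 6 = 1, and the invariant factors of ∂_1 are all 1, so H_0 = Z.
  H_1: rank ker ∂_1 − rank ∂_2 = (9 − 6) − 0 = 3, and there is no ∂_2, so H_1 = Z^3.

(K is a triangulation of a wedge of 3 circles.)

Hence the Betti numbers are b_0 = 1, b_1 = 3.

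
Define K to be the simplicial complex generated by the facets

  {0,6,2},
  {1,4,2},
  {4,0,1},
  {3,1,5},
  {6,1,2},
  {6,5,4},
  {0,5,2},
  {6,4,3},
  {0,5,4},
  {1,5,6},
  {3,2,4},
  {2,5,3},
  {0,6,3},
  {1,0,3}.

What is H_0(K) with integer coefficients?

K has 7 vertices, 21 edges, 14 triangles.
rank ∂_0 = 0, rank ∂_1 = 6 ⇒ b_0 = 7 − 0 − 6 = 1; all invariant factors of ∂_1 are 1 so no torsion. So H_0 = Z.

H_0 ≅ Z.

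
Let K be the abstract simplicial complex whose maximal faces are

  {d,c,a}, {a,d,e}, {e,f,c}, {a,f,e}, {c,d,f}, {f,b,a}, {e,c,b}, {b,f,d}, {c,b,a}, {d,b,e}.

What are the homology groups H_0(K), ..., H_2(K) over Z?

H_0 ≅ Z,  H_1 ≅ Z/2,  H_2 = 0.

We work with the vertex ordering a < b < c < d < e < f. The simplices of K, each written with vertices in increasing order, are:

  0-simplices (6): a, b, c, d, e, f
  1-simplices (15): ab, ac, ad, ae, af, bc, bd, be, bf, cd, ce, cf, de, df, ef
  2-simplices (10): abc, abf, acd, ade, aef, bce, bde, bdf, cdf, cef

giving chain groups C_0 ≅ Z^6, C_1 ≅ Z^15, C_2 ≅ Z^10.

Boundary ∂_1: C_1 → C_0 sends each edge [p,q] (with p < q) to q − p. For instance
  ∂cd = d − c.
The resulting 6×15 matrix has rank 5, and its Smith normal form has invariant factors (1,1,1,1,1).

∂_2: C_2 → C_1 maps a triangle to the signed sum of its edges. For instance
  ∂abc = bc − ac + ab,
  ∂cdf = df − cf + cd.
The resulting 15×10 matrix has rank 10, and its Smith normal form has invariant factors (1,1,1,1,1,1,1,1,1,2).

Now H_k = ker ∂_k / im ∂_{k+1}, so:

  H_0: rank C_0 − rank ∂_1 = 6 − 5 = 1, and the invariant factors of ∂_1 are all 1, so H_0 ≅ Z.
  H_1: rank ker ∂_1 − rank ∂_2 = (15 − 5) − 10 = 0, and ∂_2 has invariant factor 2 > 1, so H_1 ≅ Z/2.
  H_2: rank ker ∂_2 − rank ∂_3 = (10 − 10) − 0 = 0, and there is no ∂_3, so H_2 ≅ 0.

As a check, the Euler characteristic is 6 − 15 + 10 = 1, which agrees with 1 − 0 + 0 = 1.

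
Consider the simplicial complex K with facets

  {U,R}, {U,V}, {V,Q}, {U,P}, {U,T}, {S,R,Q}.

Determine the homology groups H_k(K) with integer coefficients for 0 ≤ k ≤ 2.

Fix the vertex order P < Q < R < S < T < U < V and write every simplex with vertices in increasing order. Then dim K = 2 and the simplices of K are:

  0-simplices (7): P, Q, R, S, T, U, V
  1-simplices (8): PU, QR, QS, QV, RS, RU, TU, UV
  2-simplices (1): QRS

Hence C_0 ≅ Z^7, C_1 ≅ Z^8, C_2 ≅ Z^1.

Boundary ∂_1: C_1 → C_0 maps an edge to its endpoints' difference, ∂[p,q] = q − p.
This gives a 7×8 integer matrix of rank 6; reducing to Smith normal form yields diagonal entries (1,1,1,1,1,1).

Boundary ∂_2: C_2 → C_1 maps a triangle to the signed sum of its edges. For instance
  ∂QRS = RS − QS + QR.
The resulting 8×1 matrix has rank 1, and its Smith normal form has invariant factors (1).

Reading off H_k = ker ∂_k / im ∂_{k+1}:

  H_0: rank C_0 − rank ∂_1 = 7 − 6 = 1, and the invariant factors of ∂_1 are all 1, so H_0 ≅ Z.
  H_1: rank ker ∂_1 − rank ∂_2 = (8 − 6) − 1 = 1, and the invariant factors of ∂_2 are all 1, so H_1 ≅ Z.
  H_2: rank ker ∂_2 − rank ∂_3 = (1 − 1) − 0 = 0, and there is no ∂_3, so H_2 ≅ 0.

As a check, the Euler characteristic is 7 − 8 + 1 = 0, which agrees with 1 − 1 + 0 = 0.

H_0 = Z,  H_1 = Z,  H_2 = 0.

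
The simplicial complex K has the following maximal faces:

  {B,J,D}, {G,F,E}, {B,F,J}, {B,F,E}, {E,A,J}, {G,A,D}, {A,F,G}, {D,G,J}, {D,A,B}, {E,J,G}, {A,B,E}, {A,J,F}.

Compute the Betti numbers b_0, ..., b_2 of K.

b_0 = 1, b_1 = 0, b_2 = 0.

Take the total order A < B < D < E < F < G < J on the vertex set. Then K (dimension 2) consists of the simplices:

  0-simplices (7): A, B, D, E, F, G, J
  1-simplices (18): AB, AD, AE, AF, AG, AJ, BD, BE, BF, BJ, DG, DJ, EF, EG, EJ, FG, FJ, GJ
  2-simplices (12): ABD, ABE, ADG, AEJ, AFG, AFJ, BDJ, BEF, BFJ, DGJ, EFG, EGJ

Hence C_0 ≅ Z^7, C_1 ≅ Z^18, C_2 ≅ Z^12.

Boundary ∂_1: C_1 → C_0 sends each edge [p,q] (with p < q) to q − p.
The resulting 7×18 matrix has rank 6, and its Smith normal form has invariant factors (1,1,1,1,1,1).

∂_2: C_2 → C_1 maps a triangle to the signed sum of its edges. For instance
  ∂ADG = DG − AG + AD,
  ∂BEF = EF − BF + BE.
The resulting 18×12 matrix has rank 12, and its Smith normal form has invariant factors (1,1,1,1,1,1,1,1,1,1,1,2).

From H_k ≅ ker(∂_k) / im(∂_{k+1}) we obtain:

  H_0: rank C_0 − rank ∂_1 = 7 − 6 = 1, and the invariant factors of ∂_1 are all 1, so H_0 ≅ Z.
  H_1: rank ker ∂_1 − rank ∂_2 = (18 − 6) − 12 = 0, and ∂_2 has invariant factor 2 > 1, so H_1 ≅ Z/2Z.
  H_2: rank ker ∂_2 − rank ∂_3 = (12 − 12) − 0 = 0, and there is no ∂_3, so H_2 ≅ 0.

Hence the Betti numbers are b_0 = 1, b_1 = 0, b_2 = 0.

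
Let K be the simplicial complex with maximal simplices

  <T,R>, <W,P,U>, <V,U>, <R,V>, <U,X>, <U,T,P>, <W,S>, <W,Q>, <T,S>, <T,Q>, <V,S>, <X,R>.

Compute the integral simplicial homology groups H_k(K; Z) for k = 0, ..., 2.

Order the vertices as P < Q < R < S < T < U < V < W < X. Listing each simplex with vertices in this order, K has dimension 2 with simplices:

  0-simplices (9): P, Q, R, S, T, U, V, W, X
  1-simplices (15): PT, PU, PW, QT, QW, RT, RV, RX, ST, SV, SW, TU, UV, UW, UX
  2-simplices (2): PTU, PUW

giving chain groups C_0 ≅ Z^9, C_1 ≅ Z^15, C_2 ≅ Z^2.

∂_1: C_1 → C_0 sends each edge [p,q] (with p < q) to q − p.
As a 9×15 matrix over Z this has rank 8, with invariant factors (1,1,1,1,1,1,1,1).

Boundary ∂_2: C_2 → C_1 maps a triangle to the signed sum of its edges. For instance
  ∂PTU = TU − PU + PT,
  ∂PUW = UW − PW + PU.
The 15×2 boundary matrix has rank 2 and Smith normal form diag(1,1).

Reading off H_k = ker ∂_k / im ∂_{k+1}:

  H_0: rank C_0 − rank ∂_1 = 9 − 8 = 1, and the invariant factors of ∂_1 are all 1, so H_0 = Z.
  H_1: rank ker ∂_1 − rank ∂_2 = (15 − 8) − 2 = 5, and the invariant factors of ∂_2 are all 1, so H_1 = Z^5.
  H_2: rank ker ∂_2 − rank ∂_3 = (2 − 2) − 0 = 0, and there is no ∂_3, so H_2 = 0.

H_0 = Z,  H_1 = Z^5,  H_2 = 0.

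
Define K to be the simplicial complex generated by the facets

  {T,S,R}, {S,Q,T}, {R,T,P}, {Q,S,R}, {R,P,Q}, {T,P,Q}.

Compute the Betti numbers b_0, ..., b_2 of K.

b_0 = 1, b_1 = 0, b_2 = 1.

Order the vertices as P < Q < R < S < T. Listing each simplex with vertices in this order, K has dimension 2 with simplices:

  0-simplices (5): P, Q, R, S, T
  1-simplices (9): PQ, PR, PT, QR, QS, QT, RS, RT, ST
  2-simplices (6): PQR, PQT, PRT, QRS, QST, RST

Hence C_0 ≅ Z^5, C_1 ≅ Z^9, C_2 ≅ Z^6.

Boundary ∂_1: C_1 → C_0 is given by ∂[p,q] = [q] − [p].
This gives a 5×9 integer matrix of rank 4; reducing to Smith normal form yields diagonal entries (1,1,1,1).

∂_2: C_2 → C_1 maps a triangle to the signed sum of its edges. For instance
  ∂RST = ST − RT + RS,
  ∂PQR = QR − PR + PQ.
This gives a 9×6 integer matrix of rank 5; reducing to Smith normal form yields diagonal entries (1,1,1,1,1).

Now H_k = ker ∂_k / im ∂_{k+1}, so:

  H_0: rank C_0 − rank ∂_1 = 5 − 4 = 1, and the invariant factors of ∂_1 are all 1, so H_0 = Z.
  H_1: rank ker ∂_1 − rank ∂_2 = (9 − 4) − 5 = 0, and the invariant factors of ∂_2 are all 1, so H_1 = 0.
  H_2: rank ker ∂_2 − rank ∂_3 = (6 − 5) − 0 = 1, and there is no ∂_3, so H_2 = Z.

Hence the Betti numbers are b_0 = 1, b_1 = 0, b_2 = 1.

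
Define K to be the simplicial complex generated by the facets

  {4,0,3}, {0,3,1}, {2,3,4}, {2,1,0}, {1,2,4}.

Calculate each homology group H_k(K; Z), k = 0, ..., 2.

H_0 = Z,  H_1 = Z,  H_2 = 0.

Fix the vertex order 0 < 1 < 2 < 3 < 4 and write every simplex with vertices in increasing order. Then dim K = 2 and the simplices of K are:

  0-simplices (5): [0], [1], [2], [3], [4]
  1-simplices (10): [0,1], [0,2], [0,3], [0,4], [1,2], [1,3], [1,4], [2,3], [2,4], [3,4]
  2-simplices (5): [0,1,2], [0,1,3], [0,3,4], [1,2,4], [2,3,4]

so the chain groups are C_0 ≅ Z^5, C_1 ≅ Z^10, C_2 ≅ Z^5.

∂_1: C_1 → C_0 maps an edge to its endpoints' difference, ∂[p,q] = q − p.
As a 5×10 matrix over Z this has rank 4, with invariant factors (1,1,1,1).

Boundary ∂_2: C_2 → C_1 acts by ∂[p,q,r] = [q,r] − [p,r] + [p,q]. For instance
  ∂[0,1,3] = [1,3] − [0,3] + [0,1],
  ∂[2,3,4] = [3,4] − [2,4] + [2,3].
The resulting 10×5 matrix has rank 5, and its Smith normal form has invariant factors (1,1,1,1,1).

From H_k ≅ ker(∂_k) / im(∂_{k+1}) we obtain:

  H_0: rank C_0 − rank ∂_1 = 5 − 4 = 1, and the invariant factors of ∂_1 are all 1, so H_0 = Z.
  H_1: rank ker ∂_1 − rank ∂_2 = (10 − 4) − 5 = 1, and the invariant factors of ∂_2 are all 1, so H_1 = Z.
  H_2: rank ker ∂_2 − rank ∂_3 = (5 − 5) − 0 = 0, and there is no ∂_3, so H_2 = 0.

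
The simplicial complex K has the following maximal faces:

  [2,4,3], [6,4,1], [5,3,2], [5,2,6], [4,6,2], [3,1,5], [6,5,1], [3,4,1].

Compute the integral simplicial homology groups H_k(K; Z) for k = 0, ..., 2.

H_0 = Z,  H_1 = 0,  H_2 = Z.

Order the vertices as 1 < 2 < 3 < 4 < 5 < 6. Listing each simplex with vertices in this order, K has dimension 2 with simplices:

  0-simplices (6): [1], [2], [3], [4], [5], [6]
  1-simplices (12): [1,3], [1,4], [1,5], [1,6], [2,3], [2,4], [2,5], [2,6], [3,4], [3,5], [4,6], [5,6]
  2-simplices (8): [1,3,4], [1,3,5], [1,4,6], [1,5,6], [2,3,4], [2,3,5], [2,4,6], [2,5,6]

Hence C_0 ≅ Z^6, C_1 ≅ Z^12, C_2 ≅ Z^8.

The boundary map ∂_1: C_1 → C_0 maps an edge to its endpoints' difference, ∂[p,q] = q − p.
The resulting 6×12 matrix has rank 5, and its Smith normal form has invariant factors (1,1,1,1,1).

Boundary ∂_2: C_2 → C_1 acts by ∂[p,q,r] = [q,r] − [p,r] + [p,q]. For instance
  ∂[2,5,6] = [5,6] − [2,6] + [2,5],
  ∂[2,4,6] = [4,6] − [2,6] + [2,4].
This gives a 12×8 integer matrix of rank 7; reducing to Smith normal form yields diagonal entries (1,1,1,1,1,1,1).

Reading off H_k = ker ∂_k / im ∂_{k+1}:

  H_0: rank C_0 − rank ∂_1 = 6 − 5 = 1, and the invariant factors of ∂_1 are all 1, so H_0 ≅ Z.
  H_1: rank ker ∂_1 − rank ∂_2 = (12 − 5) − 7 = 0, and the invariant factors of ∂_2 are all 1, so H_1 ≅ 0.
  H_2: rank ker ∂_2 − rank ∂_3 = (8 − 7) − 0 = 1, and there is no ∂_3, so H_2 ≅ Z.

As a check, the Euler characteristic is 6 − 12 + 8 = 2, which agrees with 1 − 0 + 1 = 2.
(K is a triangulation of the 2-sphere S^2.)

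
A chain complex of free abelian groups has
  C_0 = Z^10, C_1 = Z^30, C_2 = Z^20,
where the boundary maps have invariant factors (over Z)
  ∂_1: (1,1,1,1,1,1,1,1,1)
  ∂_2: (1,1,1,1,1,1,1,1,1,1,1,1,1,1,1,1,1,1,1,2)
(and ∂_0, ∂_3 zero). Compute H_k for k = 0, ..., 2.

H_0 ≅ Z,  H_1 ≅ Z ⊕ Z/2Z,  H_2 = 0.

H_0: b_0 = 10 − 0 − 9 = 1; torsion from ∂_1 factors > 1: none. So H_0 ≅ Z.
H_1: b_1 = 30 − 9 − 20 = 1; torsion from ∂_2 factors > 1: [2]. So H_1 ≅ Z ⊕ Z/2Z.
H_2: b_2 = 20 − 20 − 0 = 0; torsion from ∂_3 factors > 1: none. So H_2 ≅ 0.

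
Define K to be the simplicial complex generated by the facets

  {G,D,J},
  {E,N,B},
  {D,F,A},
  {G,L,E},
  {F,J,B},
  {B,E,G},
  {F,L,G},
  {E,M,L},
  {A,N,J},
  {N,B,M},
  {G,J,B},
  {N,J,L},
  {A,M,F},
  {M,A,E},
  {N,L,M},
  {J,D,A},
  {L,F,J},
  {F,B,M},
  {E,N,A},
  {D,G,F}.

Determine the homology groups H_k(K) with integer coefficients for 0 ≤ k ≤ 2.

Order the vertices as A < B < D < E < F < G < J < L < M < N. Listing each simplex with vertices in this order, K has dimension 2 with simplices:

  0-simplices (10): A, B, D, E, F, G, J, L, M, N
  1-simplices (30): AD, AE, AF, AJ, AM, AN, BE, BF, BG, BJ, BM, BN, DF, DG, DJ, EG, EL, EM, EN, FG, FJ, FL, FM, GJ, GL, JL, JN, LM, LN, MN
  2-simplices (20): ADF, ADJ, AEM, AEN, AFM, AJN, BEG, BEN, BFJ, BFM, BGJ, BMN, DFG, DGJ, EGL, ELM, FGL, FJL, JLN, LMN

Hence C_0 ≅ Z^10, C_1 ≅ Z^30, C_2 ≅ Z^20.

Boundary ∂_1: C_1 → C_0 sends each edge [p,q] (with p < q) to q − p.
As a 10×30 matrix over Z this has rank 9, with invariant factors (1,1,1,1,1,1,1,1,1).

∂_2: C_2 → C_1 maps a triangle to the signed sum of its edges. For instance
  ∂BMN = MN − BN + BM,
  ∂AFM = FM − AM + AF.
This gives a 30×20 integer matrix of rank 20; reducing to Smith normal form yields diagonal entries (1,1,1,1,1,1,1,1,1,1,1,1,1,1,1,1,1,1,1,2).

Reading off H_k = ker ∂_k / im ∂_{k+1}:

  H_0: rank C_0 − rank ∂_1 = 10 − 9 = 1, and the invariant factors of ∂_1 are all 1, so H_0 = Z.
  H_1: rank ker ∂_1 − rank ∂_2 = (30 − 9) − 20 = 1, and ∂_2 has invariant factor 2 > 1, so H_1 = Z ⊕ Z/2Z.
  H_2: rank ker ∂_2 − rank ∂_3 = (20 − 20) − 0 = 0, and there is no ∂_3, so H_2 = 0.

H_0 ≅ Z,  H_1 ≅ Z ⊕ Z/2Z,  H_2 = 0.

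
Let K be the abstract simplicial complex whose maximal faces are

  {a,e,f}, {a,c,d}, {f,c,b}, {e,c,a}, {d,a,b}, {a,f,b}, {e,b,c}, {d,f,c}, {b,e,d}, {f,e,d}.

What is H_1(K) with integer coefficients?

Fix the vertex order a < b < c < d < e < f and write every simplex with vertices in increasing order. Then dim K = 2 and the simplices of K are:

  0-simplices (6): a, b, c, d, e, f
  1-simplices (15): ab, ac, ad, ae, af, bc, bd, be, bf, cd, ce, cf, de, df, ef
  2-simplices (10): abd, abf, acd, ace, aef, bce, bcf, bde, cdf, def

Hence C_0 ≅ Z^6, C_1 ≅ Z^15, C_2 ≅ Z^10.

The boundary map ∂_1: C_1 → C_0 sends each edge [p,q] (with p < q) to q − p. For instance
  ∂cf = f − c.
The resulting 6×15 matrix has rank 5, and its Smith normal form has invariant factors (1,1,1,1,1).

The boundary map ∂_2: C_2 → C_1 acts by ∂[p,q,r] = [q,r] − [p,r] + [p,q]. For instance
  ∂ace = ce − ae + ac,
  ∂bce = ce − be + bc.
As a 15×10 matrix over Z this has rank 10, with invariant factors (1,1,1,1,1,1,1,1,1,2).

From H_k ≅ ker(∂_k) / im(∂_{k+1}) we obtain:

  H_1: rank ker ∂_1 − rank ∂_2 = (15 − 5) − 10 = 0, and ∂_2 has invariant factor 2 > 1, so H_1 = Z/2Z.

H_1 = Z/2Z.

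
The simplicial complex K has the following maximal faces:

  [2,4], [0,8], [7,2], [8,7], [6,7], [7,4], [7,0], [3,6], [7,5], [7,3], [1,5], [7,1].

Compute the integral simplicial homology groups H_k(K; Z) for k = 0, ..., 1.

H_0 = Z,  H_1 = Z^4.

Order the vertices as 0 < 1 < 2 < 3 < 4 < 5 < 6 < 7 < 8. Listing each simplex with vertices in this order, K has dimension 1 with simplices:

  0-simplices (9): [0], [1], [2], [3], [4], [5], [6], [7], [8]
  1-simplices (12): [0,7], [0,8], [1,5], [1,7], [2,4], [2,7], [3,6], [3,7], [4,7], [5,7], [6,7], [7,8]

so the chain groups are C_0 ≅ Z^9, C_1 ≅ Z^12.

∂_1: C_1 → C_0 is given by ∂[p,q] = [q] − [p].
The resulting 9×12 matrix has rank 8, and its Smith normal form has invariant factors (1,1,1,1,1,1,1,1).

From H_k ≅ ker(∂_k) / im(∂_{k+1}) we obtain:

  H_0: rank C_0 − rank ∂_1 = 9 − 8 = 1, and the invariant factors of ∂_1 are all 1, so H_0 = Z.
  H_1: rank ker ∂_1 − rank ∂_2 = (12 − 8) − 0 = 4, and there is no ∂_2, so H_1 = Z^4.

(K is a triangulation of a wedge of 4 circles.)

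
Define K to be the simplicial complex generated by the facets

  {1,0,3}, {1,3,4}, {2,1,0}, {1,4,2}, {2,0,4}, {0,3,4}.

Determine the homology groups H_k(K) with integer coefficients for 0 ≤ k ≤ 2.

H_0 = Z,  H_1 = 0,  H_2 = Z.

Take the total order 0 < 1 < 2 < 3 < 4 on the vertex set. Then K (dimension 2) consists of the simplices:

  0-simplices (5): [0], [1], [2], [3], [4]
  1-simplices (9): [0,1], [0,2], [0,3], [0,4], [1,2], [1,3], [1,4], [2,4], [3,4]
  2-simplices (6): [0,1,2], [0,1,3], [0,2,4], [0,3,4], [1,2,4], [1,3,4]

so the chain groups are C_0 ≅ Z^5, C_1 ≅ Z^9, C_2 ≅ Z^6.

∂_1: C_1 → C_0 sends each edge [p,q] (with p < q) to q − p.
This gives a 5×9 integer matrix of rank 4; reducing to Smith normal form yields diagonal entries (1,1,1,1).

The boundary map ∂_2: C_2 → C_1 acts by ∂[p,q,r] = [q,r] − [p,r] + [p,q]. For instance
  ∂[0,1,3] = [1,3] − [0,3] + [0,1],
  ∂[0,1,2] = [1,2] − [0,2] + [0,1].
The resulting 9×6 matrix has rank 5, and its Smith normal form has invariant factors (1,1,1,1,1).

Now H_k = ker ∂_k / im ∂_{k+1}, so:

  H_0: rank C_0 − rank ∂_1 = 5 − 4 = 1, and the invariant factors of ∂_1 are all 1, so H_0 ≅ Z.
  H_1: rank ker ∂_1 − rank ∂_2 = (9 − 4) − 5 = 0, and the invariant factors of ∂_2 are all 1, so H_1 ≅ 0.
  H_2: rank ker ∂_2 − rank ∂_3 = (6 − 5) − 0 = 1, and there is no ∂_3, so H_2 ≅ Z.

As a check, the Euler characteristic is 5 − 9 + 6 = 2, which agrees with 1 − 0 + 1 = 2.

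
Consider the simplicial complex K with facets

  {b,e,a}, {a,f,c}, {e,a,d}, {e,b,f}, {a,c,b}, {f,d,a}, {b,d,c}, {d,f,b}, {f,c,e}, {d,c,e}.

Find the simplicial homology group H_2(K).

We work with the vertex ordering a < b < c < d < e < f. The simplices of K, each written with vertices in increasing order, are:

  0-simplices (6): a, b, c, d, e, f
  1-simplices (15): ab, ac, ad, ae, af, bc, bd, be, bf, cd, ce, cf, de, df, ef
  2-simplices (10): abc, abe, acf, ade, adf, bcd, bdf, bef, cde, cef

giving chain groups C_0 ≅ Z^6, C_1 ≅ Z^15, C_2 ≅ Z^10.

The boundary map ∂_1: C_1 → C_0 sends each edge [p,q] (with p < q) to q − p. For instance
  ∂cf = f − c.
As a 6×15 matrix over Z this has rank 5, with invariant factors (1,1,1,1,1).

Boundary ∂_2: C_2 → C_1 maps a triangle to the signed sum of its edges. For instance
  ∂acf = cf − af + ac,
  ∂abe = be − ae + ab.
This gives a 15×10 integer matrix of rank 10; reducing to Smith normal form yields diagonal entries (1,1,1,1,1,1,1,1,1,2).

Reading off H_k = ker ∂_k / im ∂_{k+1}:

  H_2: rank ker ∂_2 − rank ∂_3 = (10 − 10) − 0 = 0, and there is no ∂_3, so H_2 = 0.

(K is a triangulation of the real projective plane RP^2.)

H_2 ≅ 0.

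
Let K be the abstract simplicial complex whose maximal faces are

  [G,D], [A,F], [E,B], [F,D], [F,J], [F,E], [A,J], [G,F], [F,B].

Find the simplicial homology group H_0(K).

H_0 = Z.

Order the vertices as A < B < D < E < F < G < J. Listing each simplex with vertices in this order, K has dimension 1 with simplices:

  0-simplices (7): A, B, D, E, F, G, J
  1-simplices (9): AF, AJ, BE, BF, DF, DG, EF, FG, FJ

giving chain groups C_0 ≅ Z^7, C_1 ≅ Z^9.

Boundary ∂_1: C_1 → C_0 sends each edge [p,q] (with p < q) to q − p. For instance
  ∂FJ = J − F.
This gives a 7×9 integer matrix of rank 6; reducing to Smith normal form yields diagonal entries (1,1,1,1,1,1).

Reading off H_k = ker ∂_k / im ∂_{k+1}:

  H_0: rank C_0 − rank ∂_1 = 7 − 6 = 1, and the invariant factors of ∂_1 are all 1, so H_0 ≅ Z.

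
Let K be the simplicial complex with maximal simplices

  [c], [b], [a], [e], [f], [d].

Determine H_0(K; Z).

Order the vertices as a < b < c < d < e < f. Listing each simplex with vertices in this order, K has dimension 0 with simplices:

  0-simplices (6): a, b, c, d, e, f

Hence C_0 ≅ Z^6.

Computing H_k = (kernel of ∂_k) / (image of ∂_{k+1}):

  H_0: rank C_0 − rank ∂_1 = 6 − 0 = 6, and there is no ∂_1, so H_0 = Z^6.

H_0 ≅ Z^6.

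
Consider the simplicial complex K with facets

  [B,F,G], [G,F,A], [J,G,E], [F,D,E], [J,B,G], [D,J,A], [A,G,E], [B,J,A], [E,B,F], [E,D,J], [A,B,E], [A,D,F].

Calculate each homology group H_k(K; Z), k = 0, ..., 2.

We work with the vertex ordering A < B < D < E < F < G < J. The simplices of K, each written with vertices in increasing order, are:

  0-simplices (7): A, B, D, E, F, G, J
  1-simplices (18): AB, AD, AE, AF, AG, AJ, BE, BF, BG, BJ, DE, DF, DJ, EF, EG, EJ, FG, GJ
  2-simplices (12): ABE, ABJ, ADF, ADJ, AEG, AFG, BEF, BFG, BGJ, DEF, DEJ, EGJ

so the chain groups are C_0 ≅ Z^7, C_1 ≅ Z^18, C_2 ≅ Z^12.

The boundary map ∂_1: C_1 → C_0 maps an edge to its endpoints' difference, ∂[p,q] = q − p. For instance
  ∂AE = E − A.
The 7×18 boundary matrix has rank 6 and Smith normal form diag(1,1,1,1,1,1).

∂_2: C_2 → C_1 sends each 2-simplex [p,q,r] to [q,r] − [p,r] + [p,q]. For instance
  ∂ADF = DF − AF + AD,
  ∂EGJ = GJ − EJ + EG.
The resulting 18×12 matrix has rank 12, and its Smith normal form has invariant factors (1,1,1,1,1,1,1,1,1,1,1,2).

Now H_k = ker ∂_k / im ∂_{k+1}, so:

  H_0: rank C_0 − rank ∂_1 = 7 − 6 = 1, and the invariant factors of ∂_1 are all 1, so H_0 ≅ Z.
  H_1: rank ker ∂_1 − rank ∂_2 = (18 − 6) − 12 = 0, and ∂_2 has invariant factor 2 > 1, so H_1 ≅ Z/2.
  H_2: rank ker ∂_2 − rank ∂_3 = (12 − 12) − 0 = 0, and there is no ∂_3, so H_2 ≅ 0.

As a check, the Euler characteristic is 7 − 18 + 12 = 1, which agrees with 1 − 0 + 0 = 1.

H_0 = Z,  H_1 = Z/2,  H_2 = 0.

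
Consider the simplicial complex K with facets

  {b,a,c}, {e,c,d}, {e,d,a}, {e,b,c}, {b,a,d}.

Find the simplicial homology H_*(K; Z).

H_0 ≅ Z,  H_1 ≅ Z,  H_2 = 0.

Take the total order a < b < c < d < e on the vertex set. Then K (dimension 2) consists of the simplices:

  0-simplices (5): a, b, c, d, e
  1-simplices (10): ab, ac, ad, ae, bc, bd, be, cd, ce, de
  2-simplices (5): abc, abd, ade, bce, cde

so the chain groups are C_0 ≅ Z^5, C_1 ≅ Z^10, C_2 ≅ Z^5.

∂_1: C_1 → C_0 is given by ∂[p,q] = [q] − [p]. For instance
  ∂bc = c − b.
As a 5×10 matrix over Z this has rank 4, with invariant factors (1,1,1,1).

∂_2: C_2 → C_1 maps a triangle to the signed sum of its edges. For instance
  ∂cde = de − ce + cd,
  ∂abc = bc − ac + ab.
The resulting 10×5 matrix has rank 5, and its Smith normal form has invariant factors (1,1,1,1,1).

Reading off H_k = ker ∂_k / im ∂_{k+1}:

  H_0: rank C_0 − rank ∂_1 = 5 − 4 = 1, and the invariant factors of ∂_1 are all 1, so H_0 ≅ Z.
  H_1: rank ker ∂_1 − rank ∂_2 = (10 − 4) − 5 = 1, and the invariant factors of ∂_2 are all 1, so H_1 ≅ Z.
  H_2: rank ker ∂_2 − rank ∂_3 = (5 − 5) − 0 = 0, and there is no ∂_3, so H_2 ≅ 0.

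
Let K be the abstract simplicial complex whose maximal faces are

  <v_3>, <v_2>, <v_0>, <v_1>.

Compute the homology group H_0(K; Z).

H_0 ≅ Z^4.

Fix the vertex order v_0 < v_1 < v_2 < v_3 and write every simplex with vertices in increasing order. Then dim K = 0 and the simplices of K are:

  0-simplices (4): [v_0], [v_1], [v_2], [v_3]

Hence C_0 ≅ Z^4.

Now H_k = ker ∂_k / im ∂_{k+1}, so:

  H_0: rank C_0 − rank ∂_1 = 4 − 0 = 4, and there is no ∂_1, so H_0 = Z^4.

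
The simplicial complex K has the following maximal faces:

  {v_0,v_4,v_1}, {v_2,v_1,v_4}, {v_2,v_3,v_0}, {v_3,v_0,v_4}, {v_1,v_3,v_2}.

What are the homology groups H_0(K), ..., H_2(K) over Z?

We work with the vertex ordering v_0 < v_1 < v_2 < v_3 < v_4. The simplices of K, each written with vertices in increasing order, are:

  0-simplices (5): [v_0], [v_1], [v_2], [v_3], [v_4]
  1-simplices (10): [v_0,v_1], [v_0,v_2], [v_0,v_3], [v_0,v_4], [v_1,v_2], [v_1,v_3], [v_1,v_4], [v_2,v_3], [v_2,v_4], [v_3,v_4]
  2-simplices (5): [v_0,v_1,v_4], [v_0,v_2,v_3], [v_0,v_3,v_4], [v_1,v_2,v_3], [v_1,v_2,v_4]

so the chain groups are C_0 ≅ Z^5, C_1 ≅ Z^10, C_2 ≅ Z^5.

The boundary map ∂_1: C_1 → C_0 maps an edge to its endpoints' difference, ∂[p,q] = q − p. For instance
  ∂[v_0,v_1] = [v_1] − [v_0].
This gives a 5×10 integer matrix of rank 4; reducing to Smith normal form yields diagonal entries (1,1,1,1).

Boundary ∂_2: C_2 → C_1 sends each 2-simplex [p,q,r] to [q,r] − [p,r] + [p,q]. For instance
  ∂[v_0,v_2,v_3] = [v_2,v_3] − [v_0,v_3] + [v_0,v_2],
  ∂[v_0,v_3,v_4] = [v_3,v_4] − [v_0,v_4] + [v_0,v_3].
The resulting 10×5 matrix has rank 5, and its Smith normal form has invariant factors (1,1,1,1,1).

Now H_k = ker ∂_k / im ∂_{k+1}, so:

  H_0: rank C_0 − rank ∂_1 = 5 − 4 = 1, and the invariant factors of ∂_1 are all 1, so H_0 = Z.
  H_1: rank ker ∂_1 − rank ∂_2 = (10 − 4) − 5 = 1, and the invariant factors of ∂_2 are all 1, so H_1 = Z.
  H_2: rank ker ∂_2 − rank ∂_3 = (5 − 5) − 0 = 0, and there is no ∂_3, so H_2 = 0.

H_0 = Z,  H_1 = Z,  H_2 = 0.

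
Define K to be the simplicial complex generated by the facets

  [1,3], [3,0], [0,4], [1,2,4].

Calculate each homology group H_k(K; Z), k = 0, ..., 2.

We work with the vertex ordering 0 < 1 < 2 < 3 < 4. The simplices of K, each written with vertices in increasing order, are:

  0-simplices (5): [0], [1], [2], [3], [4]
  1-simplices (6): [0,3], [0,4], [1,2], [1,3], [1,4], [2,4]
  2-simplices (1): [1,2,4]

so the chain groups are C_0 ≅ Z^5, C_1 ≅ Z^6, C_2 ≅ Z^1.

Boundary ∂_1: C_1 → C_0 maps an edge to its endpoints' difference, ∂[p,q] = q − p.
This gives a 5×6 integer matrix of rank 4; reducing to Smith normal form yields diagonal entries (1,1,1,1).

Boundary ∂_2: C_2 → C_1 sends each 2-simplex [p,q,r] to [q,r] − [p,r] + [p,q]. For instance
  ∂[1,2,4] = [2,4] − [1,4] + [1,2].
This gives a 6×1 integer matrix of rank 1; reducing to Smith normal form yields diagonal entries (1).

Computing H_k = (kernel of ∂_k) / (image of ∂_{k+1}):

  H_0: rank C_0 − rank ∂_1 = 5 − 4 = 1, and the invariant factors of ∂_1 are all 1, so H_0 = Z.
  H_1: rank ker ∂_1 − rank ∂_2 = (6 − 4) − 1 = 1, and the invariant factors of ∂_2 are all 1, so H_1 = Z.
  H_2: rank ker ∂_2 − rank ∂_3 = (1 − 1) − 0 = 0, and there is no ∂_3, so H_2 = 0.

As a check, the Euler characteristic is 5 − 6 + 1 = 0, which agrees with 1 − 1 + 0 = 0.

H_0 ≅ Z,  H_1 ≅ Z,  H_2 = 0.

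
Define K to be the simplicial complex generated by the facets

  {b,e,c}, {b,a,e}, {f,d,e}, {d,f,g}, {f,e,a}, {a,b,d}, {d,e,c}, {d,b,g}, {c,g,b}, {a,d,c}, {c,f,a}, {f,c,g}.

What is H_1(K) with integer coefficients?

H_1 = Z/2.

Order the vertices as a < b < c < d < e < f < g. Listing each simplex with vertices in this order, K has dimension 2 with simplices:

  0-simplices (7): a, b, c, d, e, f, g
  1-simplices (18): ab, ac, ad, ae, af, bc, bd, be, bg, cd, ce, cf, cg, de, df, dg, ef, fg
  2-simplices (12): abd, abe, acd, acf, aef, bce, bcg, bdg, cde, cfg, def, dfg

Hence C_0 ≅ Z^7, C_1 ≅ Z^18, C_2 ≅ Z^12.

The boundary map ∂_1: C_1 → C_0 maps an edge to its endpoints' difference, ∂[p,q] = q − p. For instance
  ∂af = f − a.
The resulting 7×18 matrix has rank 6, and its Smith normal form has invariant factors (1,1,1,1,1,1).

The boundary map ∂_2: C_2 → C_1 acts by ∂[p,q,r] = [q,r] − [p,r] + [p,q]. For instance
  ∂bce = ce − be + bc,
  ∂def = ef − df + de.
This gives a 18×12 integer matrix of rank 12; reducing to Smith normal form yields diagonal entries (1,1,1,1,1,1,1,1,1,1,1,2).

Computing H_k = (kernel of ∂_k) / (image of ∂_{k+1}):

  H_1: rank ker ∂_1 − rank ∂_2 = (18 − 6) − 12 = 0, and ∂_2 has invariant factor 2 > 1, so H_1 ≅ Z/2.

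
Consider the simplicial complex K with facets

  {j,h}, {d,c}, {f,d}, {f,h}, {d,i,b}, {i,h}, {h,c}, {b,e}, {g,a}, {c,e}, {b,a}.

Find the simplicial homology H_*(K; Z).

Order the vertices as a < b < c < d < e < f < g < h < i < j. Listing each simplex with vertices in this order, K has dimension 2 with simplices:

  0-simplices (10): a, b, c, d, e, f, g, h, i, j
  1-simplices (13): ab, ag, bd, be, bi, cd, ce, ch, df, di, fh, hi, hj
  2-simplices (1): bdi

Hence C_0 ≅ Z^10, C_1 ≅ Z^13, C_2 ≅ Z^1.

∂_1: C_1 → C_0 is given by ∂[p,q] = [q] − [p]. For instance
  ∂bi = i − b.
This gives a 10×13 integer matrix of rank 9; reducing to Smith normal form yields diagonal entries (1,1,1,1,1,1,1,1,1).

∂_2: C_2 → C_1 maps a triangle to the signed sum of its edges. For instance
  ∂bdi = di − bi + bd.
The 13×1 boundary matrix has rank 1 and Smith normal form diag(1).

Reading off H_k = ker ∂_k / im ∂_{k+1}:

  H_0: rank C_0 − rank ∂_1 = 10 − 9 = 1, and the invariant factors of ∂_1 are all 1, so H_0 = Z.
  H_1: rank ker ∂_1 − rank ∂_2 = (13 − 9) − 1 = 3, and the invariant factors of ∂_2 are all 1, so H_1 = Z^3.
  H_2: rank ker ∂_2 − rank ∂_3 = (1 − 1) − 0 = 0, and there is no ∂_3, so H_2 = 0.

As a check, the Euler characteristic is 10 − 13 + 1 = -2, which agrees with 1 − 3 + 0 = -2.

H_0 ≅ Z,  H_1 ≅ Z^3,  H_2 = 0.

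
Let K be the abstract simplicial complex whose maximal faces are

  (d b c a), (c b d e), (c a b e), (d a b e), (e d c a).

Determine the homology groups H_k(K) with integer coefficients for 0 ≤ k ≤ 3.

H_0 ≅ Z,  H_1 = 0,  H_2 = 0,  H_3 ≅ Z.

Order the vertices as a < b < c < d < e. Listing each simplex with vertices in this order, K has dimension 3 with simplices:

  0-simplices (5): a, b, c, d, e
  1-simplices (10): ab, ac, ad, ae, bc, bd, be, cd, ce, de
  2-simplices (10): abc, abd, abe, acd, ace, ade, bcd, bce, bde, cde
  3-simplices (5): abcd, abce, abde, acde, bcde

giving chain groups C_0 ≅ Z^5, C_1 ≅ Z^10, C_2 ≅ Z^10, C_3 ≅ Z^5.

The boundary map ∂_1: C_1 → C_0 sends each edge [p,q] (with p < q) to q − p. For instance
  ∂de = e − d.
As a 5×10 matrix over Z this has rank 4, with invariant factors (1,1,1,1).

The boundary map ∂_2: C_2 → C_1 acts by ∂[p,q,r] = [q,r] − [p,r] + [p,q]. For instance
  ∂cde = de − ce + cd,
  ∂abd = bd − ad + ab.
The resulting 10×10 matrix has rank 6, and its Smith normal form has invariant factors (1,1,1,1,1,1).

The boundary map ∂_3: C_3 → C_2 sends each 3-simplex σ to the alternating sum Σ_i (−1)^i (σ with its i-th vertex removed). For instance
  ∂abcd = bcd − acd + abd − abc,
  ∂abde = bde − ade + abe − abd.
The 10×5 boundary matrix has rank 4 and Smith normal form diag(1,1,1,1).

From H_k ≅ ker(∂_k) / im(∂_{k+1}) we obtain:

  H_0: rank C_0 − rank ∂_1 = 5 − 4 = 1, and the invariant factors of ∂_1 are all 1, so H_0 = Z.
  H_1: rank ker ∂_1 − rank ∂_2 = (10 − 4) − 6 = 0, and the invariant factors of ∂_2 are all 1, so H_1 = 0.
  H_2: rank ker ∂_2 − rank ∂_3 = (10 − 6) − 4 = 0, and the invariant factors of ∂_3 are all 1, so H_2 = 0.
  H_3: rank ker ∂_3 − rank ∂_4 = (5 − 4) − 0 = 1, and there is no ∂_4, so H_3 = Z.

As a check, the Euler characteristic is 5 − 10 + 10 − 5 = 0, which agrees with 1 − 0 + 0 − 1 = 0.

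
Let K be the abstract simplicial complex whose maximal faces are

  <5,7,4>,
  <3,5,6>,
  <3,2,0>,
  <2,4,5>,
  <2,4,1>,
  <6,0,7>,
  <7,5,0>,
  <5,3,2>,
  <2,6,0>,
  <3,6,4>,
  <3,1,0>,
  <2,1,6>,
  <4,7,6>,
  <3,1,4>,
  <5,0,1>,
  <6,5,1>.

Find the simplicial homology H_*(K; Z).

H_0 = Z,  H_1 = Z^2,  H_2 = Z.

K has 8 vertices, 24 edges, 16 triangles.
rank ∂_0 = 0, rank ∂_1 = 7 ⇒ b_0 = 8 − 0 − 7 = 1; all invariant factors of ∂_1 are 1 so no torsion. So H_0 = Z.
rank ∂_1 = 7, rank ∂_2 = 15 ⇒ b_1 = 24 − 7 − 15 = 2; all invariant factors of ∂_2 are 1 so no torsion. So H_1 = Z^2.
rank ∂_2 = 15, rank ∂_3 = 0 ⇒ b_2 = 16 − 15 − 0 = 1. So H_2 = Z.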